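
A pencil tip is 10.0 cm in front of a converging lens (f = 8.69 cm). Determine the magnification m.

m = -6.63

1/d_i = 1/f − 1/d_o = 1/(8.690) − 1/(10.0) = 0.01507, so d_i = 66.34 cm.
m = −d_i/d_o = −(66.34)/(10.0) = -6.63.
The image is real, inverted and enlarged, on the far side of the lens.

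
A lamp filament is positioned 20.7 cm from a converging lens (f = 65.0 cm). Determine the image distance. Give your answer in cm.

Lens equation: 1/s_i = 1/f − 1/s_o = 1/(65.00) − 1/(20.7) = 0.01538 − 0.04831 = -0.03292, so s_i = -30.4 cm.
The image is virtual, upright and enlarged, on the same side as the object.

30.4 cm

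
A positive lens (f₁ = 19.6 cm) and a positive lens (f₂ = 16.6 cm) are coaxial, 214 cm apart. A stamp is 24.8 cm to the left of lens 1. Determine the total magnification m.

m = +0.602

Lens 1: 1/d_i1 = 1/(19.6) − 1/(24.8) = 0.01070, so d_i1 = 93.48 cm; m₁ = −d_i1/d_o1 = -3.769.
d_o2 = 214 − (93.48) = 120.5 cm.
Lens 2: 1/d_i2 = 1/(16.6) − 1/(120.5) = 0.05194, so d_i2 = 19.25 cm; m₂ = −d_i2/d_o2 = -0.1598.
m = m₁·m₂ = (-3.769)(-0.1598) = +0.602.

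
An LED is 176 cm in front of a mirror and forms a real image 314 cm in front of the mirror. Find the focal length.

f = 113 cm (concave)

Real image ⇒ d_i = +314 cm.
1/f = 1/d_o + 1/d_i = 1/(176) + 1/(314) = 0.008867, so f = 113 cm.
Since f is positive, the mirror is concave.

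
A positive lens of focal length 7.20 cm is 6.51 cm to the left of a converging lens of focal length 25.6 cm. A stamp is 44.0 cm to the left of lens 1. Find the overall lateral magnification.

Lens 1: 1/d_i1 = 1/(7.20) − 1/(44.0) = 0.1162, so d_i1 = 8.609 cm; m₁ = −d_i1/d_o1 = -0.1957.
d_o2 = 6.51 − (8.609) = -2.099 cm (virtual object).
Lens 2: 1/d_i2 = 1/(25.6) − 1/(-2.099) = 0.5155, so d_i2 = 1.940 cm; m₂ = −d_i2/d_o2 = +0.9242.
m = m₁·m₂ = (-0.1957)(+0.9242) = -0.181.

m = -0.181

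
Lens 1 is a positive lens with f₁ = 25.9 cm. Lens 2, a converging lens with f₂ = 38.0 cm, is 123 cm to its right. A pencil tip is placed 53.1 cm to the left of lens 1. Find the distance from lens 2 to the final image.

Lens 1: 1/d_i1 = 1/f₁ − 1/d_o1 = 1/(25.9) − 1/(53.1) = 0.01978, so d_i1 = 50.56 cm.
The intermediate image is 50.56 cm to the right of lens 1, which is 123 − (50.56) = 72.44 cm to the left of lens 2, so d_o2 = +72.44 cm.
Lens 2: 1/d_i2 = 1/f₂ − 1/d_o2 = 1/(38.0) − 1/(72.44) = 0.01251, so d_i2 = 79.9 cm.
The final image is real, 79.9 cm to the right of lens 2 (overall magnification ≈ 1.1).

79.9 cm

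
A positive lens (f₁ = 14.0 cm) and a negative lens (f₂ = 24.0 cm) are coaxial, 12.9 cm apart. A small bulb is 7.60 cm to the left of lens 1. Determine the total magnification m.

m = +0.981

Lens 1: 1/d_i1 = 1/(14.0) − 1/(7.60) = -0.06015, so d_i1 = -16.62 cm; m₁ = −d_i1/d_o1 = +2.187.
d_o2 = 12.9 − (-16.62) = 29.52 cm.
f₂ = −24.0 cm (diverging).
Lens 2: 1/d_i2 = 1/(-24.0) − 1/(29.52) = -0.07554, so d_i2 = -13.24 cm; m₂ = −d_i2/d_o2 = +0.4484.
m = m₁·m₂ = (+2.187)(+0.4484) = +0.981.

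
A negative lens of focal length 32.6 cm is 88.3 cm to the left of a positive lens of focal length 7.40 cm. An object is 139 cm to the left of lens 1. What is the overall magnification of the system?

f₁ = −32.6 cm (diverging).
Lens 1: 1/d_i1 = 1/(-32.6) − 1/(139) = -0.03787, so d_i1 = -26.41 cm; m₁ = −d_i1/d_o1 = +0.1900.
d_o2 = 88.3 − (-26.41) = 114.7 cm.
Lens 2: 1/d_i2 = 1/(7.40) − 1/(114.7) = 0.1264, so d_i2 = 7.910 cm; m₂ = −d_i2/d_o2 = -0.06897.
m = m₁·m₂ = (+0.1900)(-0.06897) = -0.0131.

m = -0.0131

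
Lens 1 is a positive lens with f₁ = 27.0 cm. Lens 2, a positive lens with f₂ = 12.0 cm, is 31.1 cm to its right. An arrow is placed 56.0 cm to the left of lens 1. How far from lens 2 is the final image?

Lens 1: 1/d_i1 = 1/f₁ − 1/d_o1 = 1/(27.0) − 1/(56.0) = 0.01918, so d_i1 = 52.14 cm.
The intermediate image is 52.14 cm to the right of lens 1, which lies 21.04 cm to the right of lens 2 — a virtual object — so d_o2 = −21.04 cm.
Lens 2: 1/d_i2 = 1/f₂ − 1/d_o2 = 1/(12.0) − 1/(-21.04) = 0.1309, so d_i2 = 7.64 cm.
The final image is real, 7.64 cm to the right of lens 2 (overall magnification ≈ -0.34).

7.64 cm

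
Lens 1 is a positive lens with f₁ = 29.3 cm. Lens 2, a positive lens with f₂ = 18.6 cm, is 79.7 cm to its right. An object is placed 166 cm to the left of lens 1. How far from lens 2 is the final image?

Lens 1: 1/d_i1 = 1/f₁ − 1/d_o1 = 1/(29.3) − 1/(166) = 0.02811, so d_i1 = 35.58 cm.
The intermediate image is 35.58 cm to the right of lens 1, which is 79.7 − (35.58) = 44.12 cm to the left of lens 2, so d_o2 = +44.12 cm.
Lens 2: 1/d_i2 = 1/f₂ − 1/d_o2 = 1/(18.6) − 1/(44.12) = 0.03110, so d_i2 = 32.2 cm.
The final image is real, 32.2 cm to the right of lens 2 (overall magnification ≈ 0.16).

32.2 cm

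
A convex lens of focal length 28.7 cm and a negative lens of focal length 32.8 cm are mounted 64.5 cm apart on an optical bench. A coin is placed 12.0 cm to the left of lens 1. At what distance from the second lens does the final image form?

23.7 cm

Lens 1: 1/d_i1 = 1/f₁ − 1/d_o1 = 1/(28.7) − 1/(12.0) = -0.04849, so d_i1 = -20.62 cm.
The intermediate image is 20.62 cm to the left of lens 1 (virtual), which is 64.5 − (-20.62) = 85.12 cm to the left of lens 2, so d_o2 = +85.12 cm.
Lens 2 is diverging, so f₂ = −32.8 cm.
Lens 2: 1/d_i2 = 1/f₂ − 1/d_o2 = 1/(-32.8) − 1/(85.12) = -0.04224, so d_i2 = -23.7 cm.
The final image is virtual, 23.7 cm to the left of lens 2 (overall magnification ≈ 0.48).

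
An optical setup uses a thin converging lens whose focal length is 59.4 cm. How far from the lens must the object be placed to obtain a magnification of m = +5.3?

m = −d_i/d_o ⇒ d_i = −m·d_o.
1/f = 1/d_o + 1/d_i = 1/d_o − 1/(m·d_o) = (1 − 1/m)/d_o, so d_o = f(1 − 1/m) = (59.40)(1 − 1/(+5.3)) = 48.2 cm.

48.2 cm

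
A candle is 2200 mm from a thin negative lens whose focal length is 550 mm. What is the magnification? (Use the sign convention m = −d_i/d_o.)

For a negative lens, f = -550 mm.
1/d_i = 1/f − 1/d_o = 1/(-550.0) − 1/(2200) = -0.002273, so d_i = -440.0 mm.
m = −d_i/d_o = −(-440.0)/(2200) = +0.200.
The image is virtual, upright and reduced, on the same side as the object.

m = +0.200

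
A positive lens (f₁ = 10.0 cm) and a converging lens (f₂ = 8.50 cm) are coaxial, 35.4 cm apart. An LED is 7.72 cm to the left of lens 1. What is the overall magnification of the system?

m = -0.614

Lens 1: 1/d_i1 = 1/(10.0) − 1/(7.72) = -0.02953, so d_i1 = -33.86 cm; m₁ = −d_i1/d_o1 = +4.386.
d_o2 = 35.4 − (-33.86) = 69.26 cm.
Lens 2: 1/d_i2 = 1/(8.50) − 1/(69.26) = 0.1032, so d_i2 = 9.689 cm; m₂ = −d_i2/d_o2 = -0.1399.
m = m₁·m₂ = (+4.386)(-0.1399) = -0.614.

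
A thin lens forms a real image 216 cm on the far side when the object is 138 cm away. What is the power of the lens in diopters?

P = +1.19 D

d_i = +216 cm.
1/f = 1/d_o + 1/d_i = 1/(138) + 1/(216) = 0.01188 cm⁻¹.
f = 84.20 cm = 0.8420 m, so P = 1/f = +1.19 D.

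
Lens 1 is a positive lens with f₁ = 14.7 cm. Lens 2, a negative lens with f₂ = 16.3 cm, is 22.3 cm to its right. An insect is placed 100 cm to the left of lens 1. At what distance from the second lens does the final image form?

3.87 cm

Lens 1: 1/d_i1 = 1/f₁ − 1/d_o1 = 1/(14.7) − 1/(100) = 0.05803, so d_i1 = 17.23 cm.
The intermediate image is 17.23 cm to the right of lens 1, which is 22.3 − (17.23) = 5.070 cm to the left of lens 2, so d_o2 = +5.070 cm.
Lens 2 is diverging, so f₂ = −16.3 cm.
Lens 2: 1/d_i2 = 1/f₂ − 1/d_o2 = 1/(-16.3) − 1/(5.070) = -0.2586, so d_i2 = -3.87 cm.
The final image is virtual, 3.87 cm to the left of lens 2 (overall magnification ≈ -0.13).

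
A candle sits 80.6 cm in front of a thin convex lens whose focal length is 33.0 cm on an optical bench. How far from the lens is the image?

Thin-lens equation: 1/s_i = 1/f − 1/s_o = 1/(33.00) − 1/(80.6) = 0.03030 − 0.01241 = 0.01790, so s_i = 55.9 cm.
The image is real, inverted and reduced, on the far side of the lens.

55.9 cm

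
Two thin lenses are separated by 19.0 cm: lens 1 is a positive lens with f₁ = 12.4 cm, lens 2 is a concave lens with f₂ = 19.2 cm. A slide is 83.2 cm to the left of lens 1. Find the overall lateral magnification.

m = -0.142

Lens 1: 1/d_i1 = 1/(12.4) − 1/(83.2) = 0.06863, so d_i1 = 14.57 cm; m₁ = −d_i1/d_o1 = -0.1751.
d_o2 = 19.0 − (14.57) = 4.430 cm.
f₂ = −19.2 cm (diverging).
Lens 2: 1/d_i2 = 1/(-19.2) − 1/(4.430) = -0.2778, so d_i2 = -3.599 cm; m₂ = −d_i2/d_o2 = +0.8125.
m = m₁·m₂ = (-0.1751)(+0.8125) = -0.142.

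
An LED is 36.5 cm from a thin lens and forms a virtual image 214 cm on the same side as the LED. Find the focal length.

f = 44.0 cm (converging)

Virtual image ⇒ d_i = −214 cm.
1/f = 1/d_o + 1/d_i = 1/(36.5) + 1/(-214) = 0.02272, so f = 44.0 cm.
Since f is positive, the thin lens is converging.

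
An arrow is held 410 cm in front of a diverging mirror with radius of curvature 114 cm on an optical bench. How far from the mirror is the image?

f = R/2 = 114/2 = 57.00 cm; for a diverging mirror, f = -57.00 cm.
Mirror equation: 1/s_i = 1/f − 1/s_o = 1/(-57.00) − 1/(410) = -0.01754 − 0.002439 = -0.01998, so s_i = -50.0 cm.
The image is virtual, upright and reduced, behind the mirror.

50.0 cm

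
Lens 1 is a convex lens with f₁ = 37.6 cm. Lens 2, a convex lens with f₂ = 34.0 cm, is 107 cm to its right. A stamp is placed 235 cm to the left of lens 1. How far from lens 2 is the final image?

74.9 cm

Lens 1: 1/d_i1 = 1/f₁ − 1/d_o1 = 1/(37.6) − 1/(235) = 0.02234, so d_i1 = 44.76 cm.
The intermediate image is 44.76 cm to the right of lens 1, which is 107 − (44.76) = 62.24 cm to the left of lens 2, so d_o2 = +62.24 cm.
Lens 2: 1/d_i2 = 1/f₂ − 1/d_o2 = 1/(34.0) − 1/(62.24) = 0.01334, so d_i2 = 74.9 cm.
The final image is real, 74.9 cm to the right of lens 2 (overall magnification ≈ 0.23).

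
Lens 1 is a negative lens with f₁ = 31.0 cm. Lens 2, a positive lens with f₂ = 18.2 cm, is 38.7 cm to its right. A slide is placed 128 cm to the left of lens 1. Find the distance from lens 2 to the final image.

Lens 1 is diverging, so f₁ = −31.0 cm.
Lens 1: 1/d_i1 = 1/f₁ − 1/d_o1 = 1/(-31.0) − 1/(128) = -0.04007, so d_i1 = -24.96 cm.
The intermediate image is 24.96 cm to the left of lens 1 (virtual), which is 38.7 − (-24.96) = 63.66 cm to the left of lens 2, so d_o2 = +63.66 cm.
Lens 2: 1/d_i2 = 1/f₂ − 1/d_o2 = 1/(18.2) − 1/(63.66) = 0.03924, so d_i2 = 25.5 cm.
The final image is real, 25.5 cm to the right of lens 2 (overall magnification ≈ -0.078).

25.5 cm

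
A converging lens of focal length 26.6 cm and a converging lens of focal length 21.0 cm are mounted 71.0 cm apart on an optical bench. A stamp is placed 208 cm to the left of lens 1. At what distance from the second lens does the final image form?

43.6 cm

Lens 1: 1/d_i1 = 1/f₁ − 1/d_o1 = 1/(26.6) − 1/(208) = 0.03279, so d_i1 = 30.50 cm.
The intermediate image is 30.50 cm to the right of lens 1, which is 71.0 − (30.50) = 40.50 cm to the left of lens 2, so d_o2 = +40.50 cm.
Lens 2: 1/d_i2 = 1/f₂ − 1/d_o2 = 1/(21.0) − 1/(40.50) = 0.02293, so d_i2 = 43.6 cm.
The final image is real, 43.6 cm to the right of lens 2 (overall magnification ≈ 0.16).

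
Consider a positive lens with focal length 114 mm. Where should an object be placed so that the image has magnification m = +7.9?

99.6 mm

m = −d_i/d_o ⇒ d_i = −m·d_o.
1/f = 1/d_o + 1/d_i = 1/d_o − 1/(m·d_o) = (1 − 1/m)/d_o, so d_o = f(1 − 1/m) = (114.0)(1 − 1/(+7.9)) = 99.6 mm.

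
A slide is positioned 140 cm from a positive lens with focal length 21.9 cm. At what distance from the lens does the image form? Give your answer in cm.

Lens equation: 1/s_i = 1/f − 1/s_o = 1/(21.90) − 1/(140) = 0.04566 − 0.007143 = 0.03852, so s_i = 26.0 cm.
The image is real, inverted and reduced, on the far side of the lens.

26.0 cm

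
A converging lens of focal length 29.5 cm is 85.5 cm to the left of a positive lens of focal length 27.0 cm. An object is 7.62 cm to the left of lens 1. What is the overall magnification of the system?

Lens 1: 1/d_i1 = 1/(29.5) − 1/(7.62) = -0.09734, so d_i1 = -10.27 cm; m₁ = −d_i1/d_o1 = +1.348.
d_o2 = 85.5 − (-10.27) = 95.77 cm.
Lens 2: 1/d_i2 = 1/(27.0) − 1/(95.77) = 0.02660, so d_i2 = 37.60 cm; m₂ = −d_i2/d_o2 = -0.3926.
m = m₁·m₂ = (+1.348)(-0.3926) = -0.529.

m = -0.529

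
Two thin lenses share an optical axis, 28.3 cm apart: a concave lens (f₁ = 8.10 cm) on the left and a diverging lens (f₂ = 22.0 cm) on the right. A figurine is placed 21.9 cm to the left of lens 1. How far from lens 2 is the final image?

13.4 cm

Lens 1 is diverging, so f₁ = −8.10 cm.
Lens 1: 1/d_i1 = 1/f₁ − 1/d_o1 = 1/(-8.10) − 1/(21.9) = -0.1691, so d_i1 = -5.913 cm.
The intermediate image is 5.913 cm to the left of lens 1 (virtual), which is 28.3 − (-5.913) = 34.21 cm to the left of lens 2, so d_o2 = +34.21 cm.
Lens 2 is diverging, so f₂ = −22.0 cm.
Lens 2: 1/d_i2 = 1/f₂ − 1/d_o2 = 1/(-22.0) − 1/(34.21) = -0.07469, so d_i2 = -13.4 cm.
The final image is virtual, 13.4 cm to the left of lens 2 (overall magnification ≈ 0.11).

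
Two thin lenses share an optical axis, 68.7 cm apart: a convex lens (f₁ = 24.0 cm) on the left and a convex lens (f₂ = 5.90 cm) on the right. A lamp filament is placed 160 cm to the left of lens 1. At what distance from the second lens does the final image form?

Lens 1: 1/d_i1 = 1/f₁ − 1/d_o1 = 1/(24.0) − 1/(160) = 0.03542, so d_i1 = 28.24 cm.
The intermediate image is 28.24 cm to the right of lens 1, which is 68.7 − (28.24) = 40.46 cm to the left of lens 2, so d_o2 = +40.46 cm.
Lens 2: 1/d_i2 = 1/f₂ − 1/d_o2 = 1/(5.90) − 1/(40.46) = 0.1448, so d_i2 = 6.91 cm.
The final image is real, 6.91 cm to the right of lens 2 (overall magnification ≈ 0.030).

6.91 cm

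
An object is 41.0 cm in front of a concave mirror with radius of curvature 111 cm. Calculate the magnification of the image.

m = +3.83

f = R/2 = 111/2 = 55.50 cm.
1/d_i = 1/f − 1/d_o = 1/(55.50) − 1/(41.0) = -0.006372, so d_i = -156.9 cm.
m = −d_i/d_o = −(-156.9)/(41.0) = +3.83.
The image is virtual, upright and enlarged, behind the mirror.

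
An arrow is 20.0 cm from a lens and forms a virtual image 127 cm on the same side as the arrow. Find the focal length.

Virtual image ⇒ d_i = −127 cm.
1/f = 1/d_o + 1/d_i = 1/(20.0) + 1/(-127) = 0.04213, so f = 23.7 cm.
Since f is positive, the lens is converging.

f = 23.7 cm (converging)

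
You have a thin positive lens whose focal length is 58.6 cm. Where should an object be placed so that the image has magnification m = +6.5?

m = −d_i/d_o ⇒ d_i = −m·d_o.
1/f = 1/d_o + 1/d_i = 1/d_o − 1/(m·d_o) = (1 − 1/m)/d_o, so d_o = f(1 − 1/m) = (58.60)(1 − 1/(+6.5)) = 49.6 cm.

49.6 cm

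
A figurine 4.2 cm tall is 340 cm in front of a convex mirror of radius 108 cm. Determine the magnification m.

f = R/2 = 108/2 = 54.00 cm; for a convex mirror, f = -54.00 cm.
1/d_i = 1/f − 1/d_o = 1/(-54.00) − 1/(340) = -0.02146, so d_i = -46.60 cm.
m = −d_i/d_o = −(-46.60)/(340) = +0.137.
The image is virtual, upright and reduced, behind the mirror.

m = +0.137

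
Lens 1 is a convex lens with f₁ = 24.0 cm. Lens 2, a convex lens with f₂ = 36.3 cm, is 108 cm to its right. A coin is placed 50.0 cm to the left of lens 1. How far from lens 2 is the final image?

87.9 cm

Lens 1: 1/d_i1 = 1/f₁ − 1/d_o1 = 1/(24.0) − 1/(50.0) = 0.02167, so d_i1 = 46.15 cm.
The intermediate image is 46.15 cm to the right of lens 1, which is 108 − (46.15) = 61.85 cm to the left of lens 2, so d_o2 = +61.85 cm.
Lens 2: 1/d_i2 = 1/f₂ − 1/d_o2 = 1/(36.3) − 1/(61.85) = 0.01138, so d_i2 = 87.9 cm.
The final image is real, 87.9 cm to the right of lens 2 (overall magnification ≈ 1.3).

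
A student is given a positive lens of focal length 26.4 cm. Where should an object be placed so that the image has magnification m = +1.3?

6.09 cm

m = −d_i/d_o ⇒ d_i = −m·d_o.
1/f = 1/d_o + 1/d_i = 1/d_o − 1/(m·d_o) = (1 − 1/m)/d_o, so d_o = f(1 − 1/m) = (26.40)(1 − 1/(+1.3)) = 6.09 cm.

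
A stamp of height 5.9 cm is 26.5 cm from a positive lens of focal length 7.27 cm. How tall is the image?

1/d_i = 1/f − 1/d_o = 1/(7.270) − 1/(26.5) = 0.09982, so d_i = 10.02 cm.
m = −d_i/d_o = -0.3781.
|h_i| = |m|·h_o = 0.3781 × 5.9 = 2.23 cm. The image is real, inverted and reduced, on the far side of the lens.

2.23 cm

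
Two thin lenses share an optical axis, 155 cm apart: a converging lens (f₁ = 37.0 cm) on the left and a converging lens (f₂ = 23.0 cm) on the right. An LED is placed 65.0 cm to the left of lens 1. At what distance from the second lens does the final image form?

34.5 cm

Lens 1: 1/d_i1 = 1/f₁ − 1/d_o1 = 1/(37.0) − 1/(65.0) = 0.01164, so d_i1 = 85.89 cm.
The intermediate image is 85.89 cm to the right of lens 1, which is 155 − (85.89) = 69.11 cm to the left of lens 2, so d_o2 = +69.11 cm.
Lens 2: 1/d_i2 = 1/f₂ − 1/d_o2 = 1/(23.0) − 1/(69.11) = 0.02901, so d_i2 = 34.5 cm.
The final image is real, 34.5 cm to the right of lens 2 (overall magnification ≈ 0.66).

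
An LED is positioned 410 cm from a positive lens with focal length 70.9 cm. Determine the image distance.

Lens equation: 1/d_i = 1/f − 1/d_o = 1/(70.90) − 1/(410) = 0.01410 − 0.002439 = 0.01167, so d_i = 85.7 cm.
The image is real, inverted and reduced, on the far side of the lens.

85.7 cm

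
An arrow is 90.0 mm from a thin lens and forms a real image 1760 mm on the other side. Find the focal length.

f = 85.6 mm (converging)

Real image ⇒ d_i = +1760 mm.
1/f = 1/d_o + 1/d_i = 1/(90.0) + 1/(1760) = 0.01168, so f = 85.6 mm.
Since f is positive, the thin lens is converging.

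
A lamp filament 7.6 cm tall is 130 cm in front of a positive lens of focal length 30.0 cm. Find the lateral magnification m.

m = -0.300

1/d_i = 1/f − 1/d_o = 1/(30.00) − 1/(130) = 0.02564, so d_i = 39.00 cm.
m = −d_i/d_o = −(39.00)/(130) = -0.300.
The image is real, inverted and reduced, on the far side of the lens.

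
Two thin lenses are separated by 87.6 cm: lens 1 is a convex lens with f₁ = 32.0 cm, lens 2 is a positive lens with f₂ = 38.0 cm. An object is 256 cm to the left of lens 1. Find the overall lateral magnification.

m = +0.417

Lens 1: 1/d_i1 = 1/(32.0) − 1/(256) = 0.02734, so d_i1 = 36.57 cm; m₁ = −d_i1/d_o1 = -0.1429.
d_o2 = 87.6 − (36.57) = 51.03 cm.
Lens 2: 1/d_i2 = 1/(38.0) − 1/(51.03) = 0.006719, so d_i2 = 148.8 cm; m₂ = −d_i2/d_o2 = -2.916.
m = m₁·m₂ = (-0.1429)(-2.916) = +0.417.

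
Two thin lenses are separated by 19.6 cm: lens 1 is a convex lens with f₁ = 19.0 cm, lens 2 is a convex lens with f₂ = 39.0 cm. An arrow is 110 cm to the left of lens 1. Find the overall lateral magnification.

m = -0.192

Lens 1: 1/d_i1 = 1/(19.0) − 1/(110) = 0.04354, so d_i1 = 22.97 cm; m₁ = −d_i1/d_o1 = -0.2088.
d_o2 = 19.6 − (22.97) = -3.370 cm (virtual object).
Lens 2: 1/d_i2 = 1/(39.0) − 1/(-3.370) = 0.3224, so d_i2 = 3.102 cm; m₂ = −d_i2/d_o2 = +0.9205.
m = m₁·m₂ = (-0.2088)(+0.9205) = -0.192.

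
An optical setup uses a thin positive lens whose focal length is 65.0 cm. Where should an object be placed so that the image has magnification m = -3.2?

m = −d_i/d_o ⇒ d_i = −m·d_o.
1/f = 1/d_o + 1/d_i = 1/d_o − 1/(m·d_o) = (1 − 1/m)/d_o, so d_o = f(1 − 1/m) = (65.00)(1 − 1/(-3.2)) = 85.3 cm.

85.3 cm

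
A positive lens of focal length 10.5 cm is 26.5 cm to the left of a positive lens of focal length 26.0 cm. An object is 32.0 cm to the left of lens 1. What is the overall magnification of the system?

Lens 1: 1/d_i1 = 1/(10.5) − 1/(32.0) = 0.06399, so d_i1 = 15.63 cm; m₁ = −d_i1/d_o1 = -0.4884.
d_o2 = 26.5 − (15.63) = 10.87 cm.
Lens 2: 1/d_i2 = 1/(26.0) − 1/(10.87) = -0.05353, so d_i2 = -18.68 cm; m₂ = −d_i2/d_o2 = +1.718.
m = m₁·m₂ = (-0.4884)(+1.718) = -0.839.

m = -0.839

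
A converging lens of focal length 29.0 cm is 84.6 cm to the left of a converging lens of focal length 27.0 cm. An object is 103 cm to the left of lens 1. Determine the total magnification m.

Lens 1: 1/d_i1 = 1/(29.0) − 1/(103) = 0.02477, so d_i1 = 40.36 cm; m₁ = −d_i1/d_o1 = -0.3918.
d_o2 = 84.6 − (40.36) = 44.24 cm.
Lens 2: 1/d_i2 = 1/(27.0) − 1/(44.24) = 0.01443, so d_i2 = 69.29 cm; m₂ = −d_i2/d_o2 = -1.566.
m = m₁·m₂ = (-0.3918)(-1.566) = +0.614.

m = +0.614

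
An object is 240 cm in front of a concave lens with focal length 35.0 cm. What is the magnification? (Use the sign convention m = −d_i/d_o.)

For a concave lens, f = -35.0 cm.
1/d_i = 1/f − 1/d_o = 1/(-35.00) − 1/(240) = -0.03274, so d_i = -30.55 cm.
m = −d_i/d_o = −(-30.55)/(240) = +0.127.
The image is virtual, upright and reduced, on the same side as the object.

m = +0.127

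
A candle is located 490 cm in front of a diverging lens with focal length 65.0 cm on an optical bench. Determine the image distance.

57.4 cm

For a diverging lens, f = -65.0 cm.
Lens equation: 1/d_i = 1/f − 1/d_o = 1/(-65.00) − 1/(490) = -0.01538 − 0.002041 = -0.01743, so d_i = -57.4 cm.
The image is virtual, upright and reduced, on the same side as the object.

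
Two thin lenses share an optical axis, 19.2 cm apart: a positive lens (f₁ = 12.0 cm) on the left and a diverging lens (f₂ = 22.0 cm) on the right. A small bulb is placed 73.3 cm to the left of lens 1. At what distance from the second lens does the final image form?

Lens 1: 1/d_i1 = 1/f₁ − 1/d_o1 = 1/(12.0) − 1/(73.3) = 0.06969, so d_i1 = 14.35 cm.
The intermediate image is 14.35 cm to the right of lens 1, which is 19.2 − (14.35) = 4.850 cm to the left of lens 2, so d_o2 = +4.850 cm.
Lens 2 is diverging, so f₂ = −22.0 cm.
Lens 2: 1/d_i2 = 1/f₂ − 1/d_o2 = 1/(-22.0) − 1/(4.850) = -0.2516, so d_i2 = -3.97 cm.
The final image is virtual, 3.97 cm to the left of lens 2 (overall magnification ≈ -0.16).

3.97 cm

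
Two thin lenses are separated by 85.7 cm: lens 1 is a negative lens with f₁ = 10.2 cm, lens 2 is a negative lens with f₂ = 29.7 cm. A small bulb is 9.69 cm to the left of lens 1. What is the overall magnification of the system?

f₁ = −10.2 cm (diverging).
Lens 1: 1/d_i1 = 1/(-10.2) − 1/(9.69) = -0.2012, so d_i1 = -4.969 cm; m₁ = −d_i1/d_o1 = +0.5128.
d_o2 = 85.7 − (-4.969) = 90.67 cm.
f₂ = −29.7 cm (diverging).
Lens 2: 1/d_i2 = 1/(-29.7) − 1/(90.67) = -0.04470, so d_i2 = -22.37 cm; m₂ = −d_i2/d_o2 = +0.2467.
m = m₁·m₂ = (+0.5128)(+0.2467) = +0.127.

m = +0.127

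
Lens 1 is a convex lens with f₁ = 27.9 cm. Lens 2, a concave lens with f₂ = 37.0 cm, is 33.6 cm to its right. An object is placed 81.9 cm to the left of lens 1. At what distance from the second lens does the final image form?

11.4 cm

Lens 1: 1/d_i1 = 1/f₁ − 1/d_o1 = 1/(27.9) − 1/(81.9) = 0.02363, so d_i1 = 42.31 cm.
The intermediate image is 42.31 cm to the right of lens 1, which lies 8.710 cm to the right of lens 2 — a virtual object — so d_o2 = −8.710 cm.
Lens 2 is diverging, so f₂ = −37.0 cm.
Lens 2: 1/d_i2 = 1/f₂ − 1/d_o2 = 1/(-37.0) − 1/(-8.710) = 0.08778, so d_i2 = 11.4 cm.
The final image is real, 11.4 cm to the right of lens 2 (overall magnification ≈ -0.68).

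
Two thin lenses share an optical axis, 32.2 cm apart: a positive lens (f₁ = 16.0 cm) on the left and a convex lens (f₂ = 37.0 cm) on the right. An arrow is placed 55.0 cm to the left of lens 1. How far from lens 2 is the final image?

Lens 1: 1/d_i1 = 1/f₁ − 1/d_o1 = 1/(16.0) − 1/(55.0) = 0.04432, so d_i1 = 22.56 cm.
The intermediate image is 22.56 cm to the right of lens 1, which is 32.2 − (22.56) = 9.640 cm to the left of lens 2, so d_o2 = +9.640 cm.
Lens 2: 1/d_i2 = 1/f₂ − 1/d_o2 = 1/(37.0) − 1/(9.640) = -0.07671, so d_i2 = -13.0 cm.
The final image is virtual, 13.0 cm to the left of lens 2 (overall magnification ≈ -0.55).

13.0 cm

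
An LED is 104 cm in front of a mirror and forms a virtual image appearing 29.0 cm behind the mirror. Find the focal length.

f = -40.2 cm (convex)

Virtual image ⇒ d_i = −29.0 cm.
1/f = 1/d_o + 1/d_i = 1/(104) + 1/(-29.0) = -0.02487, so f = -40.2 cm.
Since f is negative, the mirror is convex.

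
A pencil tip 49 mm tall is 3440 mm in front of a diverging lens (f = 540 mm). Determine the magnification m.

m = +0.136

For a diverging lens, f = -540 mm.
1/d_i = 1/f − 1/d_o = 1/(-540.0) − 1/(3440) = -0.002143, so d_i = -466.7 mm.
m = −d_i/d_o = −(-466.7)/(3440) = +0.136.
The image is virtual, upright and reduced, on the same side as the object.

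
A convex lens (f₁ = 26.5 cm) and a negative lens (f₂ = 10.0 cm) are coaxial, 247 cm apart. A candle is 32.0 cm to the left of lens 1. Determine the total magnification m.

m = -0.469

Lens 1: 1/d_i1 = 1/(26.5) − 1/(32.0) = 0.006486, so d_i1 = 154.2 cm; m₁ = −d_i1/d_o1 = -4.819.
d_o2 = 247 − (154.2) = 92.80 cm.
f₂ = −10.0 cm (diverging).
Lens 2: 1/d_i2 = 1/(-10.0) − 1/(92.80) = -0.1108, so d_i2 = -9.027 cm; m₂ = −d_i2/d_o2 = +0.09728.
m = m₁·m₂ = (-4.819)(+0.09728) = -0.469.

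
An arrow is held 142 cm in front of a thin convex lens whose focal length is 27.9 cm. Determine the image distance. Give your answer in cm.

Lens equation: 1/v = 1/f − 1/u = 1/(27.90) − 1/(142) = 0.03584 − 0.007042 = 0.02880, so v = 34.7 cm.
The image is real, inverted and reduced, on the far side of the lens.

34.7 cm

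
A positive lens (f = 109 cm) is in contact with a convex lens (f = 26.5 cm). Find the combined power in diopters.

P₁ = 1/f₁ = 1/(1.09 m) = +0.9174 D; P₂ = 1/f₂ = 1/(0.265 m) = +3.774 D.
For thin lenses in contact, P = P₁ + P₂ = (+0.9174) + (+3.774) = +4.69 D.

P = +4.69 D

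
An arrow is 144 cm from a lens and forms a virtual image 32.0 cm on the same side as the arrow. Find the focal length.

f = -41.1 cm (diverging)

Virtual image ⇒ d_i = −32.0 cm.
1/f = 1/d_o + 1/d_i = 1/(144) + 1/(-32.0) = -0.02431, so f = -41.1 cm.
Since f is negative, the lens is diverging.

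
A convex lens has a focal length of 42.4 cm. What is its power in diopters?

P = +2.36 D

f = 42.4 cm = 0.424 m.
P = 1/f = 1/(0.424 m) = +2.36 D.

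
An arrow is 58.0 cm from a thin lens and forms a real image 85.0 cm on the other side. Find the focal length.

f = 34.5 cm (converging)

Real image ⇒ d_i = +85.0 cm.
1/f = 1/d_o + 1/d_i = 1/(58.0) + 1/(85.0) = 0.02901, so f = 34.5 cm.
Since f is positive, the thin lens is converging.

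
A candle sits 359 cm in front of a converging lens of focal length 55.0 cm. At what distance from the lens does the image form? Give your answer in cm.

Thin-lens equation: 1/d_i = 1/f − 1/d_o = 1/(55.00) − 1/(359) = 0.01818 − 0.002786 = 0.01540, so d_i = 65.0 cm.
The image is real, inverted and reduced, on the far side of the lens.

65.0 cm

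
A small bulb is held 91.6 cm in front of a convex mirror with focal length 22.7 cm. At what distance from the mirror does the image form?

18.2 cm

For a convex mirror, f = -22.7 cm.
Mirror equation: 1/v = 1/f − 1/u = 1/(-22.70) − 1/(91.6) = -0.04405 − 0.01092 = -0.05497, so v = -18.2 cm.
The image is virtual, upright and reduced, behind the mirror.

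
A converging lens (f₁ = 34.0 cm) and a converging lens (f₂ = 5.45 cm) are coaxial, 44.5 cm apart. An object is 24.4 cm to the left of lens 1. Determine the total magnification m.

m = -0.154

Lens 1: 1/d_i1 = 1/(34.0) − 1/(24.4) = -0.01157, so d_i1 = -86.42 cm; m₁ = −d_i1/d_o1 = +3.542.
d_o2 = 44.5 − (-86.42) = 130.9 cm.
Lens 2: 1/d_i2 = 1/(5.45) − 1/(130.9) = 0.1758, so d_i2 = 5.687 cm; m₂ = −d_i2/d_o2 = -0.04344.
m = m₁·m₂ = (+3.542)(-0.04344) = -0.154.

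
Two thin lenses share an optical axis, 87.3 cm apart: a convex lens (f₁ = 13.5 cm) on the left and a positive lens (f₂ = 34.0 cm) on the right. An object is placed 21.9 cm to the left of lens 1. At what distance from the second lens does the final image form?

97.9 cm

Lens 1: 1/d_i1 = 1/f₁ − 1/d_o1 = 1/(13.5) − 1/(21.9) = 0.02841, so d_i1 = 35.20 cm.
The intermediate image is 35.20 cm to the right of lens 1, which is 87.3 − (35.20) = 52.10 cm to the left of lens 2, so d_o2 = +52.10 cm.
Lens 2: 1/d_i2 = 1/f₂ − 1/d_o2 = 1/(34.0) − 1/(52.10) = 0.01022, so d_i2 = 97.9 cm.
The final image is real, 97.9 cm to the right of lens 2 (overall magnification ≈ 3.0).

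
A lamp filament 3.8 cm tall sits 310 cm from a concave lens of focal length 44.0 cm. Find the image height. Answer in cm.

0.472 cm

For a concave lens, f = -44.0 cm.
1/d_i = 1/f − 1/d_o = 1/(-44.00) − 1/(310) = -0.02595, so d_i = -38.53 cm.
m = −d_i/d_o = +0.1243.
|h_i| = |m|·h_o = 0.1243 × 3.8 = 0.472 cm. The image is virtual, upright and reduced, on the same side as the object.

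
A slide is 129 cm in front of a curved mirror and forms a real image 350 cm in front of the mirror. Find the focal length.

Real image ⇒ d_i = +350 cm.
1/f = 1/d_o + 1/d_i = 1/(129) + 1/(350) = 0.01061, so f = 94.3 cm.
Since f is positive, the curved mirror is concave.

f = 94.3 cm (concave)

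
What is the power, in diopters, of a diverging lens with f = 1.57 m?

For a diverging lens, f = −1.57 m.
P = 1/f = 1/(-1.57 m) = -0.637 D.

P = -0.637 D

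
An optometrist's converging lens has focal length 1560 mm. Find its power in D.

P = +0.641 D

f = 156 cm = 1.56 m.
P = 1/f = 1/(1.56 m) = +0.641 D.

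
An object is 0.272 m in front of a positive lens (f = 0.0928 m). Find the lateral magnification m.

m = -0.518

1/d_i = 1/f − 1/d_o = 1/(0.09280) − 1/(0.272) = 7.099, so d_i = 0.1409 m.
m = −d_i/d_o = −(0.1409)/(0.272) = -0.518.
The image is real, inverted and reduced, on the far side of the lens.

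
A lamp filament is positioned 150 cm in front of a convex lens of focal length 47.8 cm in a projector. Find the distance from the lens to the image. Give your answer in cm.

70.2 cm

Thin-lens equation: 1/d_i = 1/f − 1/d_o = 1/(47.80) − 1/(150) = 0.02092 − 0.006667 = 0.01425, so d_i = 70.2 cm.
The image is real, inverted and reduced, on the far side of the lens.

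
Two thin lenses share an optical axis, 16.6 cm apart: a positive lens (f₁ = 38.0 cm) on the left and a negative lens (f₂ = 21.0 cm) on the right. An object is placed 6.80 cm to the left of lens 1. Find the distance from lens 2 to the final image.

Lens 1: 1/d_i1 = 1/f₁ − 1/d_o1 = 1/(38.0) − 1/(6.80) = -0.1207, so d_i1 = -8.282 cm.
The intermediate image is 8.282 cm to the left of lens 1 (virtual), which is 16.6 − (-8.282) = 24.88 cm to the left of lens 2, so d_o2 = +24.88 cm.
Lens 2 is diverging, so f₂ = −21.0 cm.
Lens 2: 1/d_i2 = 1/f₂ − 1/d_o2 = 1/(-21.0) − 1/(24.88) = -0.08781, so d_i2 = -11.4 cm.
The final image is virtual, 11.4 cm to the left of lens 2 (overall magnification ≈ 0.56).

11.4 cm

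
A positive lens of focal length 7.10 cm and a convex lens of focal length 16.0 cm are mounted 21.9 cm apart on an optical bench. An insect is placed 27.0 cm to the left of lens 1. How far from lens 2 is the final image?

52.6 cm

Lens 1: 1/d_i1 = 1/f₁ − 1/d_o1 = 1/(7.10) − 1/(27.0) = 0.1038, so d_i1 = 9.633 cm.
The intermediate image is 9.633 cm to the right of lens 1, which is 21.9 − (9.633) = 12.27 cm to the left of lens 2, so d_o2 = +12.27 cm.
Lens 2: 1/d_i2 = 1/f₂ − 1/d_o2 = 1/(16.0) − 1/(12.27) = -0.01900, so d_i2 = -52.6 cm.
The final image is virtual, 52.6 cm to the left of lens 2 (overall magnification ≈ -1.5).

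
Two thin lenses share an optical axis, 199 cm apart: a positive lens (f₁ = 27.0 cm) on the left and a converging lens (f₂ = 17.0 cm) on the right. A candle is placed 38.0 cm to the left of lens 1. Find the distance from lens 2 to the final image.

20.3 cm

Lens 1: 1/d_i1 = 1/f₁ − 1/d_o1 = 1/(27.0) − 1/(38.0) = 0.01072, so d_i1 = 93.27 cm.
The intermediate image is 93.27 cm to the right of lens 1, which is 199 − (93.27) = 105.7 cm to the left of lens 2, so d_o2 = +105.7 cm.
Lens 2: 1/d_i2 = 1/f₂ − 1/d_o2 = 1/(17.0) − 1/(105.7) = 0.04936, so d_i2 = 20.3 cm.
The final image is real, 20.3 cm to the right of lens 2 (overall magnification ≈ 0.47).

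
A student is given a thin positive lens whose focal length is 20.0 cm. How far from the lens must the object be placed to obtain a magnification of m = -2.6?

m = −d_i/d_o ⇒ d_i = −m·d_o.
1/f = 1/d_o + 1/d_i = 1/d_o − 1/(m·d_o) = (1 − 1/m)/d_o, so d_o = f(1 − 1/m) = (20.00)(1 − 1/(-2.6)) = 27.7 cm.

27.7 cm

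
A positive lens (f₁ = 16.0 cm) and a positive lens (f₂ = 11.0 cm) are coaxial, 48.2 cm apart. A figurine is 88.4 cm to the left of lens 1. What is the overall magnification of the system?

m = +0.138

Lens 1: 1/d_i1 = 1/(16.0) − 1/(88.4) = 0.05119, so d_i1 = 19.54 cm; m₁ = −d_i1/d_o1 = -0.2210.
d_o2 = 48.2 − (19.54) = 28.66 cm.
Lens 2: 1/d_i2 = 1/(11.0) − 1/(28.66) = 0.05602, so d_i2 = 17.85 cm; m₂ = −d_i2/d_o2 = -0.6229.
m = m₁·m₂ = (-0.2210)(-0.6229) = +0.138.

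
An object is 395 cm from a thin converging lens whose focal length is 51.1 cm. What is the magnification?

m = -0.149

1/d_i = 1/f − 1/d_o = 1/(51.10) − 1/(395) = 0.01704, so d_i = 58.69 cm.
m = −d_i/d_o = −(58.69)/(395) = -0.149.
The image is real, inverted and reduced, on the far side of the lens.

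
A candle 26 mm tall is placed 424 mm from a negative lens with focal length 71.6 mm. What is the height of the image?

3.76 mm

For a negative lens, f = -71.6 mm.
1/d_i = 1/f − 1/d_o = 1/(-71.60) − 1/(424) = -0.01632, so d_i = -61.26 mm.
m = −d_i/d_o = +0.1445.
|h_i| = |m|·h_o = 0.1445 × 26 = 3.76 mm. The image is virtual, upright and reduced, on the same side as the object.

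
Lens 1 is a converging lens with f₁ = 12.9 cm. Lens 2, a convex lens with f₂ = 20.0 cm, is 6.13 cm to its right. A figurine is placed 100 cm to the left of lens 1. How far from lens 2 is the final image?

6.05 cm

Lens 1: 1/d_i1 = 1/f₁ − 1/d_o1 = 1/(12.9) − 1/(100) = 0.06752, so d_i1 = 14.81 cm.
The intermediate image is 14.81 cm to the right of lens 1, which lies 8.680 cm to the right of lens 2 — a virtual object — so d_o2 = −8.680 cm.
Lens 2: 1/d_i2 = 1/f₂ − 1/d_o2 = 1/(20.0) − 1/(-8.680) = 0.1652, so d_i2 = 6.05 cm.
The final image is real, 6.05 cm to the right of lens 2 (overall magnification ≈ -0.10).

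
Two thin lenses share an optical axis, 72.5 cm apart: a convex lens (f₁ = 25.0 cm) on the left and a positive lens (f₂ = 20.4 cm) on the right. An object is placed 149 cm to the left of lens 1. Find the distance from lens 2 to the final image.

Lens 1: 1/d_i1 = 1/f₁ − 1/d_o1 = 1/(25.0) − 1/(149) = 0.03329, so d_i1 = 30.04 cm.
The intermediate image is 30.04 cm to the right of lens 1, which is 72.5 − (30.04) = 42.46 cm to the left of lens 2, so d_o2 = +42.46 cm.
Lens 2: 1/d_i2 = 1/f₂ − 1/d_o2 = 1/(20.4) − 1/(42.46) = 0.02547, so d_i2 = 39.3 cm.
The final image is real, 39.3 cm to the right of lens 2 (overall magnification ≈ 0.19).

39.3 cm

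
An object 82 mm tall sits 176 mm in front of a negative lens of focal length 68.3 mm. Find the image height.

For a negative lens, f = -68.3 mm.
1/d_i = 1/f − 1/d_o = 1/(-68.30) − 1/(176) = -0.02032, so d_i = -49.21 mm.
m = −d_i/d_o = +0.2796.
|h_i| = |m|·h_o = 0.2796 × 82 = 22.9 mm. The image is virtual, upright and reduced, on the same side as the object.

22.9 mm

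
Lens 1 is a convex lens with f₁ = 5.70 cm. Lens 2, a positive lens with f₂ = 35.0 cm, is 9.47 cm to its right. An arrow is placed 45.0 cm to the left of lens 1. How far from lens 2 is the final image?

Lens 1: 1/d_i1 = 1/f₁ − 1/d_o1 = 1/(5.70) − 1/(45.0) = 0.1532, so d_i1 = 6.527 cm.
The intermediate image is 6.527 cm to the right of lens 1, which is 9.47 − (6.527) = 2.943 cm to the left of lens 2, so d_o2 = +2.943 cm.
Lens 2: 1/d_i2 = 1/f₂ − 1/d_o2 = 1/(35.0) − 1/(2.943) = -0.3112, so d_i2 = -3.21 cm.
The final image is virtual, 3.21 cm to the left of lens 2 (overall magnification ≈ -0.16).

3.21 cm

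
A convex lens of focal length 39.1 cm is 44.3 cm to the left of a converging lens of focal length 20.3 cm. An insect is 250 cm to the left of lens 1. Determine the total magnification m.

Lens 1: 1/d_i1 = 1/(39.1) − 1/(250) = 0.02158, so d_i1 = 46.35 cm; m₁ = −d_i1/d_o1 = -0.1854.
d_o2 = 44.3 − (46.35) = -2.050 cm (virtual object).
Lens 2: 1/d_i2 = 1/(20.3) − 1/(-2.050) = 0.5371, so d_i2 = 1.862 cm; m₂ = −d_i2/d_o2 = +0.9083.
m = m₁·m₂ = (-0.1854)(+0.9083) = -0.168.

m = -0.168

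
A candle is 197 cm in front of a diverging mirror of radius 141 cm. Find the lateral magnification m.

m = +0.264

f = R/2 = 141/2 = 70.50 cm; for a diverging mirror, f = -70.50 cm.
1/d_i = 1/f − 1/d_o = 1/(-70.50) − 1/(197) = -0.01926, so d_i = -51.92 cm.
m = −d_i/d_o = −(-51.92)/(197) = +0.264.
The image is virtual, upright and reduced, behind the mirror.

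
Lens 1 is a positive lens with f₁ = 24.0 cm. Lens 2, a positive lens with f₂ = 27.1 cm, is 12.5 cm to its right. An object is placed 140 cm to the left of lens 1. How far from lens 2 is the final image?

10.2 cm

Lens 1: 1/d_i1 = 1/f₁ − 1/d_o1 = 1/(24.0) − 1/(140) = 0.03452, so d_i1 = 28.97 cm.
The intermediate image is 28.97 cm to the right of lens 1, which lies 16.47 cm to the right of lens 2 — a virtual object — so d_o2 = −16.47 cm.
Lens 2: 1/d_i2 = 1/f₂ − 1/d_o2 = 1/(27.1) − 1/(-16.47) = 0.09762, so d_i2 = 10.2 cm.
The final image is real, 10.2 cm to the right of lens 2 (overall magnification ≈ -0.13).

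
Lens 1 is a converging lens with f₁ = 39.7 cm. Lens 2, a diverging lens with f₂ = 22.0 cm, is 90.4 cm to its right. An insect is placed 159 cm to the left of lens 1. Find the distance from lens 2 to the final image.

13.9 cm

Lens 1: 1/d_i1 = 1/f₁ − 1/d_o1 = 1/(39.7) − 1/(159) = 0.01890, so d_i1 = 52.91 cm.
The intermediate image is 52.91 cm to the right of lens 1, which is 90.4 − (52.91) = 37.49 cm to the left of lens 2, so d_o2 = +37.49 cm.
Lens 2 is diverging, so f₂ = −22.0 cm.
Lens 2: 1/d_i2 = 1/f₂ − 1/d_o2 = 1/(-22.0) − 1/(37.49) = -0.07213, so d_i2 = -13.9 cm.
The final image is virtual, 13.9 cm to the left of lens 2 (overall magnification ≈ -0.12).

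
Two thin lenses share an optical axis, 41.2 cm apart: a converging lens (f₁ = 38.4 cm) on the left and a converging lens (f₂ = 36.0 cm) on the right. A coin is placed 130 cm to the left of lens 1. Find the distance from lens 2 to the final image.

Lens 1: 1/d_i1 = 1/f₁ − 1/d_o1 = 1/(38.4) − 1/(130) = 0.01835, so d_i1 = 54.50 cm.
The intermediate image is 54.50 cm to the right of lens 1, which lies 13.30 cm to the right of lens 2 — a virtual object — so d_o2 = −13.30 cm.
Lens 2: 1/d_i2 = 1/f₂ − 1/d_o2 = 1/(36.0) − 1/(-13.30) = 0.1030, so d_i2 = 9.71 cm.
The final image is real, 9.71 cm to the right of lens 2 (overall magnification ≈ -0.31).

9.71 cm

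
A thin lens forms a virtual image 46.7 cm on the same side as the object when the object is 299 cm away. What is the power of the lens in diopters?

P = -1.81 D

Virtual image ⇒ d_i = −46.7 cm.
1/f = 1/d_o + 1/d_i = 1/(299) + 1/(-46.7) = -0.01807 cm⁻¹.
f = -55.34 cm = -0.5534 m, so P = 1/f = -1.81 D.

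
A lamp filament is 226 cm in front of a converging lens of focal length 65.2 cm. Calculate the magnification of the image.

m = -0.405

1/d_i = 1/f − 1/d_o = 1/(65.20) − 1/(226) = 0.01091, so d_i = 91.64 cm.
m = −d_i/d_o = −(91.64)/(226) = -0.405.
The image is real, inverted and reduced, on the far side of the lens.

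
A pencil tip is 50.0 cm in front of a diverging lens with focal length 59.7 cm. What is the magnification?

For a diverging lens, f = -59.7 cm.
1/d_i = 1/f − 1/d_o = 1/(-59.70) − 1/(50.0) = -0.03675, so d_i = -27.21 cm.
m = −d_i/d_o = −(-27.21)/(50.0) = +0.544.
The image is virtual, upright and reduced, on the same side as the object.

m = +0.544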